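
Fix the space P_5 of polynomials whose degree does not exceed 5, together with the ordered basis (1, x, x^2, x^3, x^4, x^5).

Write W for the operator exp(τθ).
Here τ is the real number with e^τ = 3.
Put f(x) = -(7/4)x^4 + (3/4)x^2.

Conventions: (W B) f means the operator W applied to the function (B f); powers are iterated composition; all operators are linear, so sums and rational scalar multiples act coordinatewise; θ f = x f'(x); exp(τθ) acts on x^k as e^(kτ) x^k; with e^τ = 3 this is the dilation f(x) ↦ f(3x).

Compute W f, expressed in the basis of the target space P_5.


g(x) = -(567/4)x^4 + (27/4)x^2

exp(τθ) x^k = e^(kτ) x^k; with e^τ = 3 this sends x^k to 3^k x^k
x^2 ↦ 9 x^2
x^4 ↦ 81 x^4
applying this coordinatewise to f: exp(τθ) f = -(567/4)x^4 + (27/4)x^2


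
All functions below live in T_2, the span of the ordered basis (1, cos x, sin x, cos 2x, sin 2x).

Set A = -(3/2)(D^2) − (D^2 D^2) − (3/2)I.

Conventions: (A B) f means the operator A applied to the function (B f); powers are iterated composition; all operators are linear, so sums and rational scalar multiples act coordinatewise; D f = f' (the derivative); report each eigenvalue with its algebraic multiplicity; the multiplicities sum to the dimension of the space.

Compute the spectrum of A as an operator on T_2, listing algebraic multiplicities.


image of 1: -3/2
image of cos x: -cos x
image of sin x: -sin x
image of cos 2x: -(23/2)cos 2x
image of sin 2x: -(23/2)sin 2x
the matrix is diagonal; its diagonal is (-3/2, -1, -1, -23/2, -23/2)
for a triangular matrix the eigenvalues are the diagonal entries, with algebraic multiplicity their repetition count

λ = -23/2 (multiplicity 2), λ = -3/2 (multiplicity 1), λ = -1 (multiplicity 2)


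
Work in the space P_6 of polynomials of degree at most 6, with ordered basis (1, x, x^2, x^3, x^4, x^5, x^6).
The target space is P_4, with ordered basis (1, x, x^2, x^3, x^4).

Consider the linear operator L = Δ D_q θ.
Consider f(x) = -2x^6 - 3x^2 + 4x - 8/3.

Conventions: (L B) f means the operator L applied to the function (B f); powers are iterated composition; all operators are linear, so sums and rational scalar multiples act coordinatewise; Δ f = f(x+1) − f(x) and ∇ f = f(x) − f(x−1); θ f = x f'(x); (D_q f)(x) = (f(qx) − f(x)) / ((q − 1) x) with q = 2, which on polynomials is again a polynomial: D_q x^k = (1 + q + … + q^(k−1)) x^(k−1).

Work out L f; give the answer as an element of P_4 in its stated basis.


θ f = -12x^6 - 6x^2 + 4x
D_q θ f = -756x^5 - 18x + 4
Δ D_q θ f = -3780x^4 - 7560x^3 - 7560x^2 - 3780x - 774

g(x) = -3780x^4 - 7560x^3 - 7560x^2 - 3780x - 774


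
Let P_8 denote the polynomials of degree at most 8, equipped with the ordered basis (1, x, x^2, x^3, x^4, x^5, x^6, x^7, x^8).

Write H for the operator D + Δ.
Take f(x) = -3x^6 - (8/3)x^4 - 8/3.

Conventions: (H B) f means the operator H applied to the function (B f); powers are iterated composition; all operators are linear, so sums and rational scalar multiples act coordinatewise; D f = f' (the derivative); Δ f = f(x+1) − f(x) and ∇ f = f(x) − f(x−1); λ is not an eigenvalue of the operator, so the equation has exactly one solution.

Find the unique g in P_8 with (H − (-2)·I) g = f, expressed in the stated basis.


write g with unknown coordinates in the stated basis and equate coefficients in (H − (-2)·I) g = f
solving from the highest basis element down gives g = -(3/2)x^6 + 9x^5 - (421/12)x^4 + (331/3)x^3 - (519/2)x^2 + (1217/3)x - 2549/8
check: H g = -18x^5 + (135/2)x^4 - (662/3)x^3 + 519x^2 - (2434/3)x + 7615/12
so H g − (-2)·g = -3x^6 - (8/3)x^4 - 8/3 = f ✓

the image equals g(x) = -(3/2)x^6 + 9x^5 - (421/12)x^4 + (331/3)x^3 - (519/2)x^2 + (1217/3)x - 2549/8


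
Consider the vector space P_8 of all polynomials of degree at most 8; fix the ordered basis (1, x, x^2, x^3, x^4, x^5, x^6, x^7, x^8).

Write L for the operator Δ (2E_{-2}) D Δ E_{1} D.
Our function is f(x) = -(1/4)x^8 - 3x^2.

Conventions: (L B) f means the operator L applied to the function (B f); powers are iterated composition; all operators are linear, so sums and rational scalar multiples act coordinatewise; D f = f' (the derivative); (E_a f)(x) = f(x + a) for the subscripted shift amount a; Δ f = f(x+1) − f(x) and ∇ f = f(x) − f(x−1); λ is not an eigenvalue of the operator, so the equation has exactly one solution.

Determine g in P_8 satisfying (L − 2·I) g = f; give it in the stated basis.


write g with unknown coordinates in the stated basis and equate coefficients in (L − 2·I) g = f
solving from the highest basis element down gives g = (1/8)x^8 + 210x^4 + (423/2)x^2 + 5054
check: L g = 420x^4 + 420x^2 + 10108
so L g − 2·g = -(1/4)x^8 - 3x^2 = f ✓

the image equals g(x) = (1/8)x^8 + 210x^4 + (423/2)x^2 + 5054


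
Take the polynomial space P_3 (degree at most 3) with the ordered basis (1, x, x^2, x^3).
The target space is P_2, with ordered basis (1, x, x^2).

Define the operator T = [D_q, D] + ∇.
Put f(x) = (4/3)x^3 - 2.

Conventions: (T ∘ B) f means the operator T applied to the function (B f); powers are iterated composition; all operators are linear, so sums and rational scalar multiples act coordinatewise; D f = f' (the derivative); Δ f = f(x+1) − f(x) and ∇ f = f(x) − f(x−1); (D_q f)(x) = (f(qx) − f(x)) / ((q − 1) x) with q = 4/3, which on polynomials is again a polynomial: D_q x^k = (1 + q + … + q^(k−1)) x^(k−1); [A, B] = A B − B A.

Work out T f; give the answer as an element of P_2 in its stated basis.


D f = 4x^2
D_q D f = (28/3)x
D_q f = (148/27)x^2
D D_q f = (296/27)x
[D_q, D] f = -(44/27)x
∇ f = 4x^2 - 4x + 4/3
([D_q, D] + ∇) f = 4x^2 - (152/27)x + 4/3

g(x) = 4x^2 - (152/27)x + 4/3


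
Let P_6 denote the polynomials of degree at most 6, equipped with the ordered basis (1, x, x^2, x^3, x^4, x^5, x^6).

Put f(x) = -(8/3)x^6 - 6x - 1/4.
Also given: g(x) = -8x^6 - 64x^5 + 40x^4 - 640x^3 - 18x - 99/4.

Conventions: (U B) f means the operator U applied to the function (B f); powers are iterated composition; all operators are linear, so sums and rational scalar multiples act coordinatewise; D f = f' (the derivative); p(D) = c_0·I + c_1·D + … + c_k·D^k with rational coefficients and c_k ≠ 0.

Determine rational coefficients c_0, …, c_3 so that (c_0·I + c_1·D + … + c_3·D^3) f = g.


D^0 f = -(8/3)x^6 - 6x - 1/4
D^1 f = -16x^5 - 6
D^2 f = -80x^4
D^3 f = -320x^3
matching coefficients of g against c_0 f + c_1 Df + … from the top degree down determines the c_i
solution: c_0 = 3, c_1 = 4, c_2 = -1/2, c_3 = 2

c_0 = 3, c_1 = 4, c_2 = -1/2, c_3 = 2


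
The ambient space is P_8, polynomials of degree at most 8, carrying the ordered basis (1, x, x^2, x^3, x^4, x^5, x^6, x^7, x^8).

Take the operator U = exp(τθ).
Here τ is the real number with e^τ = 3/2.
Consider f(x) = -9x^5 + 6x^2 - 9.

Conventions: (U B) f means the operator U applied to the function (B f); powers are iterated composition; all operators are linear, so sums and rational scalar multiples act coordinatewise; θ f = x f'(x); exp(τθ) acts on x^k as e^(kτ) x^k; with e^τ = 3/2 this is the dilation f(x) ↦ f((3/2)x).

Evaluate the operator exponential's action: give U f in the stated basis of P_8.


exp(τθ) x^k = e^(kτ) x^k; with e^τ = 3/2 this sends x^k to (3/2)^k x^k
x^2 ↦ 9/4 x^2
x^5 ↦ 243/32 x^5
applying this coordinatewise to f: exp(τθ) f = -(2187/32)x^5 + (27/2)x^2 - 9

the image equals g(x) = -(2187/32)x^5 + (27/2)x^2 - 9


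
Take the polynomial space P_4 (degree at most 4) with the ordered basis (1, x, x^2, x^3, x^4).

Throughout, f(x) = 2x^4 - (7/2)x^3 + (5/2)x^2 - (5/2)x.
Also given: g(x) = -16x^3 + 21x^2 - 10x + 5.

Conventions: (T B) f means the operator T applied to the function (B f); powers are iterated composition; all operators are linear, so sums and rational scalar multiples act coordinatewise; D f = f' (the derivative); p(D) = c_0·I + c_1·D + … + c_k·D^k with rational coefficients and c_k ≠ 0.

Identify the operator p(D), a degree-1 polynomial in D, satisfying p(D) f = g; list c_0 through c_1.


D^0 f = 2x^4 - (7/2)x^3 + (5/2)x^2 - (5/2)x
D^1 f = 8x^3 - (21/2)x^2 + 5x - 5/2
matching coefficients of g against c_0 f + c_1 Df + … from the top degree down determines the c_i
solution: c_0 = 0, c_1 = -2

p(D) = -2·D, i.e. c_0 = 0, c_1 = -2


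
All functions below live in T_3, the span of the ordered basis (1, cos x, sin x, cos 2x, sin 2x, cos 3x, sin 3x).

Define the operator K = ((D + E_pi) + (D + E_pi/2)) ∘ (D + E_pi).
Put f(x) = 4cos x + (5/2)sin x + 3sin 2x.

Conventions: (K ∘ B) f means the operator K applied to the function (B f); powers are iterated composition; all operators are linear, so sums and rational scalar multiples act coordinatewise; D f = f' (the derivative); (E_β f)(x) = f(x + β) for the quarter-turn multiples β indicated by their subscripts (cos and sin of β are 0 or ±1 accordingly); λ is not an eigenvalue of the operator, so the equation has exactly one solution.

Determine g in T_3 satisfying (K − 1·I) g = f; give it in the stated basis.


g(x) = -(2/25)cos x - (47/50)sin x - (12/97)cos 2x - (27/97)sin 2x

write g with unknown coordinates in the stated basis and equate coefficients in (K − 1·I) g = f
solving from the highest basis element down gives g = -(2/25)cos x - (47/50)sin x - (12/97)cos 2x - (27/97)sin 2x
check: K g = (98/25)cos x + (39/25)sin x - (12/97)cos 2x + (264/97)sin 2x
so K g − 1·g = 4cos x + (5/2)sin x + 3sin 2x = f ✓


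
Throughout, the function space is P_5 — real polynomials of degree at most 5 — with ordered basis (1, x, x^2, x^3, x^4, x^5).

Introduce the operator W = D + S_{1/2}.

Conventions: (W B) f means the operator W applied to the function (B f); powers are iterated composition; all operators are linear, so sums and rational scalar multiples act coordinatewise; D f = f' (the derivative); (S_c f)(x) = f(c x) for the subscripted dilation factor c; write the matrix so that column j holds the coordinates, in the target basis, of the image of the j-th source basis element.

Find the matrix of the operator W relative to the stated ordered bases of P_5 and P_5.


image of 1: 1
image of x: (1/2)x + 1
image of x^2: (1/4)x^2 + 2x
image of x^3: (1/8)x^3 + 3x^2
image of x^4: (1/16)x^4 + 4x^3
image of x^5: (1/32)x^5 + 5x^4
each image's coordinates form column j of the matrix

the matrix is [[1, 1, 0, 0, 0, 0]; [0, 1/2, 2, 0, 0, 0]; [0, 0, 1/4, 3, 0, 0]; [0, 0, 0, 1/8, 4, 0]; [0, 0, 0, 0, 1/16, 5]; [0, 0, 0, 0, 0, 1/32]] (rows listed top to bottom)


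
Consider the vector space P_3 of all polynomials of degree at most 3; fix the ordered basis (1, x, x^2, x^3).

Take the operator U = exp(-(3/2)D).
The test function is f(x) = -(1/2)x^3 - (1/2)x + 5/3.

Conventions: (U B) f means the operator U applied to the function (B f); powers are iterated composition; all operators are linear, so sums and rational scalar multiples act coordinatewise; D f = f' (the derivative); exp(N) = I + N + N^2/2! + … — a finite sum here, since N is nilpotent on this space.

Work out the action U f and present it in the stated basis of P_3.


order-1 term: (9/4)x^2 + 3/4
order-2 term: -(27/8)x
order-3 term: 27/16
the series for exp(-(3/2)D) f terminates at order 3
exp(-(3/2)D) f = -(1/2)x^3 + (9/4)x^2 - (31/8)x + 197/48

g(x) = -(1/2)x^3 + (9/4)x^2 - (31/8)x + 197/48


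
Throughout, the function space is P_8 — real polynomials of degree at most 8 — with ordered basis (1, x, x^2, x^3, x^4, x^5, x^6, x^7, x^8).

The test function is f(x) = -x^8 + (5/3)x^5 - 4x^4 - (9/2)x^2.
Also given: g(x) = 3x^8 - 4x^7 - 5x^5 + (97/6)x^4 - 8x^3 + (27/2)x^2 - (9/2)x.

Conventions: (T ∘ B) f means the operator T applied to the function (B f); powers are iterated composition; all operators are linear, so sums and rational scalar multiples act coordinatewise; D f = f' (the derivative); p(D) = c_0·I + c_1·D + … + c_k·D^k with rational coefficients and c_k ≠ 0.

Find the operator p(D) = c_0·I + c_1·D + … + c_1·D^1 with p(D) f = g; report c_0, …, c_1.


c_0 = -3, c_1 = 1/2

D^0 f = -x^8 + (5/3)x^5 - 4x^4 - (9/2)x^2
D^1 f = -8x^7 + (25/3)x^4 - 16x^3 - 9x
matching coefficients of g against c_0 f + c_1 Df + … from the top degree down determines the c_i
solution: c_0 = -3, c_1 = 1/2


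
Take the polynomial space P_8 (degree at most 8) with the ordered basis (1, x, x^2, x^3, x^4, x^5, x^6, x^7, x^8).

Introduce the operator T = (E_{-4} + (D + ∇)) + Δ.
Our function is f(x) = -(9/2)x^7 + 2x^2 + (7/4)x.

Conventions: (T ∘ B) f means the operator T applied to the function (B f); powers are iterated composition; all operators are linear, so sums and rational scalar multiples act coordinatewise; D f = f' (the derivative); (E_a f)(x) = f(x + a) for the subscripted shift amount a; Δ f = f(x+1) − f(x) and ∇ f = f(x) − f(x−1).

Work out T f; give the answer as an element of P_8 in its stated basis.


E_{-4} f = -(9/2)x^7 + 126x^6 - 1512x^5 + 10080x^4 - 40320x^3 + 96770x^2 - (516153/4)x + 73753
D f = -(63/2)x^6 + 4x + 7/4
∇ f = -(63/2)x^6 + (189/2)x^5 - (315/2)x^4 + (315/2)x^3 - (189/2)x^2 + (71/2)x - 19/4
(D + ∇) f = -63x^6 + (189/2)x^5 - (315/2)x^4 + (315/2)x^3 - (189/2)x^2 + (79/2)x - 3
(E_{-4} + (D + ∇)) f = -(9/2)x^7 + 63x^6 - (2835/2)x^5 + (19845/2)x^4 - (80325/2)x^3 + (193351/2)x^2 - (515995/4)x + 73750
Δ f = -(63/2)x^6 - (189/2)x^5 - (315/2)x^4 - (315/2)x^3 - (189/2)x^2 - (55/2)x - 3/4
((E_{-4} + (D + ∇)) + Δ) f = -(9/2)x^7 + (63/2)x^6 - 1512x^5 + 9765x^4 - 40320x^3 + 96581x^2 - (516105/4)x + 294997/4

the result is g(x) = -(9/2)x^7 + (63/2)x^6 - 1512x^5 + 9765x^4 - 40320x^3 + 96581x^2 - (516105/4)x + 294997/4


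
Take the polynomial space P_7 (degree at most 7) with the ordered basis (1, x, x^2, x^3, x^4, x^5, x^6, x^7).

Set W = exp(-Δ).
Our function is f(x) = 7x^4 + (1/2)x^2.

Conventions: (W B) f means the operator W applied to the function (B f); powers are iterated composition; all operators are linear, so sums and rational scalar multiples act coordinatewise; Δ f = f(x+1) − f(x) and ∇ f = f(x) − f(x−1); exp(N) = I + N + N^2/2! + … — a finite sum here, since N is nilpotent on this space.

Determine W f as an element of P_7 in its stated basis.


g(x) = 7x^4 - 28x^3 + (1/2)x^2 + 27x + 7

order-1 term: -28x^3 - 42x^2 - 29x - 15/2
order-2 term: 42x^2 + 84x + 99/2
order-3 term: -28x - 42
order-4 term: 7
the series for exp(-Δ) f terminates at order 4
exp(-Δ) f = 7x^4 - 28x^3 + (1/2)x^2 + 27x + 7


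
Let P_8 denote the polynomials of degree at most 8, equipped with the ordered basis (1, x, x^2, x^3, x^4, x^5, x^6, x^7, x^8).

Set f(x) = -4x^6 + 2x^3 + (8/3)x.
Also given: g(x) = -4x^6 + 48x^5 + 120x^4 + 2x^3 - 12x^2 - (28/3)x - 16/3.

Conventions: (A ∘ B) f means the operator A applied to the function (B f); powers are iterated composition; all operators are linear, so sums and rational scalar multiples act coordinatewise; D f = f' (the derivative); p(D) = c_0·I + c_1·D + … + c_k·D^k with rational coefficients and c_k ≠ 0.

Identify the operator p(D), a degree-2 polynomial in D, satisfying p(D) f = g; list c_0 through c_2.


D^0 f = -4x^6 + 2x^3 + (8/3)x
D^1 f = -24x^5 + 6x^2 + 8/3
D^2 f = -120x^4 + 12x
matching coefficients of g against c_0 f + c_1 Df + … from the top degree down determines the c_i
solution: c_0 = 1, c_1 = -2, c_2 = -1

p(D) = I − 2·D − D^2, i.e. c_0 = 1, c_1 = -2, c_2 = -1


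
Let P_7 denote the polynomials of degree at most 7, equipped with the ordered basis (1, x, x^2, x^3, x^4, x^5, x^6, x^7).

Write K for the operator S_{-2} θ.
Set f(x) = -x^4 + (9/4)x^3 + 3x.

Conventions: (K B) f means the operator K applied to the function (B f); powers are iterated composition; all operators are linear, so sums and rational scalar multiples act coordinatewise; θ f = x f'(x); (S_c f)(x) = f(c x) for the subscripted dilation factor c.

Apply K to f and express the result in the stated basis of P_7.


θ f = -4x^4 + (27/4)x^3 + 3x
S_{-2} θ f = -64x^4 - 54x^3 - 6x

the result is g(x) = -64x^4 - 54x^3 - 6x


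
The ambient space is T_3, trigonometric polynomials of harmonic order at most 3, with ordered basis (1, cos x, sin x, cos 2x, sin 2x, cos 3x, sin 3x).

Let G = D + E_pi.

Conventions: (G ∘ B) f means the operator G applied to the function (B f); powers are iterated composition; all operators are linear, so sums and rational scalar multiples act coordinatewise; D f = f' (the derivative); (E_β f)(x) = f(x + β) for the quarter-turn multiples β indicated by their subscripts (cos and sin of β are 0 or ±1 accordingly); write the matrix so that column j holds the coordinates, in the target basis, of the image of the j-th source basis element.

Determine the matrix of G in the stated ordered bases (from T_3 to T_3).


the matrix is [[1, 0, 0, 0, 0, 0, 0]; [0, -1, 1, 0, 0, 0, 0]; [0, -1, -1, 0, 0, 0, 0]; [0, 0, 0, 1, 2, 0, 0]; [0, 0, 0, -2, 1, 0, 0]; [0, 0, 0, 0, 0, -1, 3]; [0, 0, 0, 0, 0, -3, -1]] (rows listed top to bottom)

image of 1: 1
image of cos x: -cos x - sin x
image of sin x: cos x - sin x
image of cos 2x: cos 2x - 2sin 2x
image of sin 2x: 2cos 2x + sin 2x
image of cos 3x: -cos 3x - 3sin 3x
image of sin 3x: 3cos 3x - sin 3x
each image's coordinates form column j of the matrix


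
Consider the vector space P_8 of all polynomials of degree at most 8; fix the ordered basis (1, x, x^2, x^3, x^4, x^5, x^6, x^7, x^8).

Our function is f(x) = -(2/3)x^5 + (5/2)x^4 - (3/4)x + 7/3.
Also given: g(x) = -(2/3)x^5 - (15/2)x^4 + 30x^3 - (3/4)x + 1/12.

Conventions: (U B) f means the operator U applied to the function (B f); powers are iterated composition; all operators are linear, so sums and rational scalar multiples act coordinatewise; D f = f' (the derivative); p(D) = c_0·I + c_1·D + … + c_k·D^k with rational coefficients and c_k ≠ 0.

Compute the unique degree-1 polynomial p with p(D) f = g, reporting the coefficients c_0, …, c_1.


c_0 = 1, c_1 = 3

D^0 f = -(2/3)x^5 + (5/2)x^4 - (3/4)x + 7/3
D^1 f = -(10/3)x^4 + 10x^3 - 3/4
matching coefficients of g against c_0 f + c_1 Df + … from the top degree down determines the c_i
solution: c_0 = 1, c_1 = 3


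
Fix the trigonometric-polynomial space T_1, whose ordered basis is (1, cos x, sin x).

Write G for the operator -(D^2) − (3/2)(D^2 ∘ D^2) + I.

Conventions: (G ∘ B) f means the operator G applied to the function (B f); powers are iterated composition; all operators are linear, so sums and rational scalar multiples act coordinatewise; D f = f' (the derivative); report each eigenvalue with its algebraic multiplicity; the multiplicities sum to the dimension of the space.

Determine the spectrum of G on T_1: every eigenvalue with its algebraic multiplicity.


image of 1: 1
image of cos x: (1/2)cos x
image of sin x: (1/2)sin x
the matrix is diagonal; its diagonal is (1, 1/2, 1/2)
for a triangular matrix the eigenvalues are the diagonal entries, with algebraic multiplicity their repetition count

λ = 1/2 (multiplicity 2), λ = 1 (multiplicity 1)


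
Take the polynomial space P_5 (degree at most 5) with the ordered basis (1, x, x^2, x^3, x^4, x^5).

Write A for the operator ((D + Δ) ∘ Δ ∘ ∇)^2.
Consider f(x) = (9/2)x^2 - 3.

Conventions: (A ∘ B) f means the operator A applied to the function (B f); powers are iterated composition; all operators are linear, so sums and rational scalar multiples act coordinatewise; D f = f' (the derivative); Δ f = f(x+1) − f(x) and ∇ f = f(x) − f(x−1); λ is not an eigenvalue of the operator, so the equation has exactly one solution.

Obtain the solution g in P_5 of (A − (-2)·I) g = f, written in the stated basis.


write g with unknown coordinates in the stated basis and equate coefficients in (A − (-2)·I) g = f
solving from the highest basis element down gives g = (9/4)x^2 - 3/2
check: A g = 0
so A g − (-2)·g = (9/2)x^2 - 3 = f ✓

the image equals g(x) = (9/4)x^2 - 3/2


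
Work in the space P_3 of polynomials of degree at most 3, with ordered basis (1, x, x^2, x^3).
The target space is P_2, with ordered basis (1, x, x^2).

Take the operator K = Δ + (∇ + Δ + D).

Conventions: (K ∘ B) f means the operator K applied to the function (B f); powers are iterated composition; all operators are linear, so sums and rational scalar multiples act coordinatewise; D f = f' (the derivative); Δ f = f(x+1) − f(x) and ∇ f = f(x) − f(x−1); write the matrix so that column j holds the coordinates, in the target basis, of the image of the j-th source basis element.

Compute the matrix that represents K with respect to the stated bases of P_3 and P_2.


the matrix is [[0, 4, 1, 3]; [0, 0, 8, 3]; [0, 0, 0, 12]] (rows listed top to bottom)

image of 1: 0
image of x: 4
image of x^2: 8x + 1
image of x^3: 12x^2 + 3x + 3
each image's coordinates form column j of the matrix


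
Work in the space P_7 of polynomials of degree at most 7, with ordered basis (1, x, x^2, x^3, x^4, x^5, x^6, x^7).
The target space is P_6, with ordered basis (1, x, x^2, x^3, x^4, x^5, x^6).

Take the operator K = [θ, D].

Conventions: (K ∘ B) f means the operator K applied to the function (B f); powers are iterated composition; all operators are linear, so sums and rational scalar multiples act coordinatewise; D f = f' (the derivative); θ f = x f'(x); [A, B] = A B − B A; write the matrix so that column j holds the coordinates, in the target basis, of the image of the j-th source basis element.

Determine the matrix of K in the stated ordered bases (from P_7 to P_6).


the matrix is [[0, -1, 0, 0, 0, 0, 0, 0]; [0, 0, -2, 0, 0, 0, 0, 0]; [0, 0, 0, -3, 0, 0, 0, 0]; [0, 0, 0, 0, -4, 0, 0, 0]; [0, 0, 0, 0, 0, -5, 0, 0]; [0, 0, 0, 0, 0, 0, -6, 0]; [0, 0, 0, 0, 0, 0, 0, -7]] (rows listed top to bottom)

image of 1: 0
image of x: -1
image of x^2: -2x
image of x^3: -3x^2
image of x^4: -4x^3
image of x^5: -5x^4
image of x^6: -6x^5
image of x^7: -7x^6
each image's coordinates form column j of the matrix


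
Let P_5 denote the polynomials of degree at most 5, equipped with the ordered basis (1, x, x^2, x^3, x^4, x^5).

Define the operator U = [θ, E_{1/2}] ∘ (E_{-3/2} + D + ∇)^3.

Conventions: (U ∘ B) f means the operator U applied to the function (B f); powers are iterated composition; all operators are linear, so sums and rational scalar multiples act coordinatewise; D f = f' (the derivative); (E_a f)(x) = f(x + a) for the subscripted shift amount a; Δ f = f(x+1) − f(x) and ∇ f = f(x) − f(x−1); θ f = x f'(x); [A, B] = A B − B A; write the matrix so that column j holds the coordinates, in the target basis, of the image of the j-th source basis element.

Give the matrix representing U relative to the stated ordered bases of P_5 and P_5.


the matrix is [[0, -1/2, -2, -21/2, -28, -415/4]; [0, 0, -1, -6, -42, -140]; [0, 0, 0, -3/2, -12, -105]; [0, 0, 0, 0, -2, -20]; [0, 0, 0, 0, 0, -5/2]; [0, 0, 0, 0, 0, 0]] (rows listed top to bottom)

image of 1: 0
image of x: -1/2
image of x^2: -x - 2
image of x^3: -(3/2)x^2 - 6x - 21/2
image of x^4: -2x^3 - 12x^2 - 42x - 28
image of x^5: -(5/2)x^4 - 20x^3 - 105x^2 - 140x - 415/4
each image's coordinates form column j of the matrix


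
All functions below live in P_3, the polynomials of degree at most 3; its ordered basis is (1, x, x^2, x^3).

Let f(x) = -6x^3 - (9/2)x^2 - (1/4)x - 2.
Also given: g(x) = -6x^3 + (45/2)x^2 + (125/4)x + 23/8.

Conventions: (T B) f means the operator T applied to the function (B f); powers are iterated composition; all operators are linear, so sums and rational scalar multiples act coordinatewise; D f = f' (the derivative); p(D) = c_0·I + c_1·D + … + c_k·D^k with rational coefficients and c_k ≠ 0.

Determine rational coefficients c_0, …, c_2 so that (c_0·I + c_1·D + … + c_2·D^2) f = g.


D^0 f = -6x^3 - (9/2)x^2 - (1/4)x - 2
D^1 f = -18x^2 - 9x - 1/4
D^2 f = -36x - 9
matching coefficients of g against c_0 f + c_1 Df + … from the top degree down determines the c_i
solution: c_0 = 1, c_1 = -3/2, c_2 = -1/2

c_0 = 1, c_1 = -3/2, c_2 = -1/2


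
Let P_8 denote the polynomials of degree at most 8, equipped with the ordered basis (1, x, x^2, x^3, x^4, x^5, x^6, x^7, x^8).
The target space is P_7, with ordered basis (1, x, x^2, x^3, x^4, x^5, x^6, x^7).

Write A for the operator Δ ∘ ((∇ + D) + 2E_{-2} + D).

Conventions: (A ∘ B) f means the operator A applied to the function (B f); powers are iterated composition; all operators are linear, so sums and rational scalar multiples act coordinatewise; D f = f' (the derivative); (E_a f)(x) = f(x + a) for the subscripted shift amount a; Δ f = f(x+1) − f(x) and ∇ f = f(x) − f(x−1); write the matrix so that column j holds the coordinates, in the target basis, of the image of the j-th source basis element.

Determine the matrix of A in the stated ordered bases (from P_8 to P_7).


the matrix is [[0, 2, 0, 20, -20, 72, -112, 268, -492]; [0, 0, 4, 0, 80, -100, 432, -784, 2144]; [0, 0, 0, 6, 0, 200, -300, 1512, -3136]; [0, 0, 0, 0, 8, 0, 400, -700, 4032]; [0, 0, 0, 0, 0, 10, 0, 700, -1400]; [0, 0, 0, 0, 0, 0, 12, 0, 1120]; [0, 0, 0, 0, 0, 0, 0, 14, 0]; [0, 0, 0, 0, 0, 0, 0, 0, 16]] (rows listed top to bottom)

image of 1: 0
image of x: 2
image of x^2: 4x
image of x^3: 6x^2 + 20
image of x^4: 8x^3 + 80x - 20
image of x^5: 10x^4 + 200x^2 - 100x + 72
image of x^6: 12x^5 + 400x^3 - 300x^2 + 432x - 112
image of x^7: 14x^6 + 700x^4 - 700x^3 + 1512x^2 - 784x + 268
image of x^8: 16x^7 + 1120x^5 - 1400x^4 + 4032x^3 - 3136x^2 + 2144x - 492
each image's coordinates form column j of the matrix


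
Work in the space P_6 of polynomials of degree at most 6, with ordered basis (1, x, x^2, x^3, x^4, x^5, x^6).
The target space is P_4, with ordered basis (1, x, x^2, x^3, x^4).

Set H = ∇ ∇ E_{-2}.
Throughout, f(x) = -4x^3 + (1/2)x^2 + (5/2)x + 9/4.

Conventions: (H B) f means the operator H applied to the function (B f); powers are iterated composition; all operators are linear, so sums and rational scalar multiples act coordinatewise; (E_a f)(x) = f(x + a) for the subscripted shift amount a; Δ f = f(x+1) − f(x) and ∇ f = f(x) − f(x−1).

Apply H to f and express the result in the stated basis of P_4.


E_{-2} f = -4x^3 + (49/2)x^2 - (95/2)x + 125/4
∇ E_{-2} f = -12x^2 + 61x - 76
∇ ∇ E_{-2} f = -24x + 73

the result is g(x) = -24x + 73


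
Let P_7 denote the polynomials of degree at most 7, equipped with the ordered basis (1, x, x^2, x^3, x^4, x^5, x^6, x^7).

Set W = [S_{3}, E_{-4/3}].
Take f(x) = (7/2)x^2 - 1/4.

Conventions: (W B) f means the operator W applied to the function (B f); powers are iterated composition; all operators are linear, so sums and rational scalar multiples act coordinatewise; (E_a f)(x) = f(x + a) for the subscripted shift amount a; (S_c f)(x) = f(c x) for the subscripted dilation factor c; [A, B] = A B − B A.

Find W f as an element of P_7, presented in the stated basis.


the result is g(x) = 56x - 448/9

E_{-4/3} f = (7/2)x^2 - (28/3)x + 215/36
S_{3} E_{-4/3} f = (63/2)x^2 - 28x + 215/36
S_{3} f = (63/2)x^2 - 1/4
E_{-4/3} S_{3} f = (63/2)x^2 - 84x + 223/4
[S_{3}, E_{-4/3}] f = 56x - 448/9


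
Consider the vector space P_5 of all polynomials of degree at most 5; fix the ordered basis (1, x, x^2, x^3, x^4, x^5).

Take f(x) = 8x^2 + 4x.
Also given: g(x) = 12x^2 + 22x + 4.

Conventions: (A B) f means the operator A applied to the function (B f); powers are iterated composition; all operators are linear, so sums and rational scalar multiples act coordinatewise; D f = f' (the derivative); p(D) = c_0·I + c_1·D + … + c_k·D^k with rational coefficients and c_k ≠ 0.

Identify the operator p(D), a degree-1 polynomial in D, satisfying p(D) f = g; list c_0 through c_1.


D^0 f = 8x^2 + 4x
D^1 f = 16x + 4
matching coefficients of g against c_0 f + c_1 Df + … from the top degree down determines the c_i
solution: c_0 = 3/2, c_1 = 1

c_0 = 3/2, c_1 = 1


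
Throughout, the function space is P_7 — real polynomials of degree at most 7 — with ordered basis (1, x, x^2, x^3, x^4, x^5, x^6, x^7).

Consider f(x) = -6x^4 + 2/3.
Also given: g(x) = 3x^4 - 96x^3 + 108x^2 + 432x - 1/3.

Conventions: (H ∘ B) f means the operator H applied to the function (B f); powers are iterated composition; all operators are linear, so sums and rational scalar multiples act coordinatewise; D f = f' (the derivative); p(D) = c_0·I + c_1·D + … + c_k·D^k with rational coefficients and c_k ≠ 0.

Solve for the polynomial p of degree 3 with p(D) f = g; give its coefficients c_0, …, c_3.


D^0 f = -6x^4 + 2/3
D^1 f = -24x^3
D^2 f = -72x^2
D^3 f = -144x
matching coefficients of g against c_0 f + c_1 Df + … from the top degree down determines the c_i
solution: c_0 = -1/2, c_1 = 4, c_2 = -3/2, c_3 = -3

c_0 = -1/2, c_1 = 4, c_2 = -3/2, c_3 = -3


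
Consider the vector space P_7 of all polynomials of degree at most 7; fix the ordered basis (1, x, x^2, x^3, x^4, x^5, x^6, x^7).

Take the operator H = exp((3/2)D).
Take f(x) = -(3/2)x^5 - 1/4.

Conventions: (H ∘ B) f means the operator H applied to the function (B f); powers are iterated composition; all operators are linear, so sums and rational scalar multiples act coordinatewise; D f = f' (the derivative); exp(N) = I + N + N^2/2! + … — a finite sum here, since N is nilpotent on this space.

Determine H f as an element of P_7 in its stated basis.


the image equals g(x) = -(3/2)x^5 - (45/4)x^4 - (135/4)x^3 - (405/8)x^2 - (1215/32)x - 745/64

order-1 term: -(45/4)x^4
order-2 term: -(135/4)x^3
order-3 term: -(405/8)x^2
order-4 term: -(1215/32)x
order-5 term: -729/64
the series for exp((3/2)D) f terminates at order 5
exp((3/2)D) f = -(3/2)x^5 - (45/4)x^4 - (135/4)x^3 - (405/8)x^2 - (1215/32)x - 745/64


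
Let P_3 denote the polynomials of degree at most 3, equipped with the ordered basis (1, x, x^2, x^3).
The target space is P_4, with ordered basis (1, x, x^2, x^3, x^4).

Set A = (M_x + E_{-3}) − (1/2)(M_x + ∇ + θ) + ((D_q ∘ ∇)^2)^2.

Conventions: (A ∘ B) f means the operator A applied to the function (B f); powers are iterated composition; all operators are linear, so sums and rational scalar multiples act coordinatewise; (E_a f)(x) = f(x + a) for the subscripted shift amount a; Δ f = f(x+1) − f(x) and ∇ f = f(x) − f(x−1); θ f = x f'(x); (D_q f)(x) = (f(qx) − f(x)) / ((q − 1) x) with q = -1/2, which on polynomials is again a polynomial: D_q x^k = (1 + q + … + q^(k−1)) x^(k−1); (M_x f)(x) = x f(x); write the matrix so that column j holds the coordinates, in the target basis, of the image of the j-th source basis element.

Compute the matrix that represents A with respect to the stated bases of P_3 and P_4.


the matrix is [[1, -7/2, 19/2, -55/2]; [1/2, 1/2, -7, 57/2]; [0, 1/2, 0, -21/2]; [0, 0, 1/2, -1/2]; [0, 0, 0, 1/2]] (rows listed top to bottom)

image of 1: (1/2)x + 1
image of x: (1/2)x^2 + (1/2)x - 7/2
image of x^2: (1/2)x^3 - 7x + 19/2
image of x^3: (1/2)x^4 - (1/2)x^3 - (21/2)x^2 + (57/2)x - 55/2
each image's coordinates form column j of the matrix


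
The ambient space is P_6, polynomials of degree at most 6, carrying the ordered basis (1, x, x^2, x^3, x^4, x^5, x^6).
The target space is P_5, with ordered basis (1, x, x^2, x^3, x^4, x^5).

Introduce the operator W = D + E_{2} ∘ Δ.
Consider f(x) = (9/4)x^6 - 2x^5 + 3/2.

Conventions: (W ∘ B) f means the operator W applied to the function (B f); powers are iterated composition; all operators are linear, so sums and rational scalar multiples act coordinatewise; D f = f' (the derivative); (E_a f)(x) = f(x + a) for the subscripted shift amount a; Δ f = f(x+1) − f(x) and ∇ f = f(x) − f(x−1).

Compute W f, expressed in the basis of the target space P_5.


g(x) = 27x^5 + (595/4)x^4 + 755x^3 + (7255/4)x^2 + (4397/2)x + 4297/4

D f = (27/2)x^5 - 10x^4
Δ f = (27/2)x^5 + (95/4)x^4 + 25x^3 + (55/4)x^2 + (7/2)x + 1/4
E_{2} Δ f = (27/2)x^5 + (635/4)x^4 + 755x^3 + (7255/4)x^2 + (4397/2)x + 4297/4
(D + E_{2} ∘ Δ) f = 27x^5 + (595/4)x^4 + 755x^3 + (7255/4)x^2 + (4397/2)x + 4297/4


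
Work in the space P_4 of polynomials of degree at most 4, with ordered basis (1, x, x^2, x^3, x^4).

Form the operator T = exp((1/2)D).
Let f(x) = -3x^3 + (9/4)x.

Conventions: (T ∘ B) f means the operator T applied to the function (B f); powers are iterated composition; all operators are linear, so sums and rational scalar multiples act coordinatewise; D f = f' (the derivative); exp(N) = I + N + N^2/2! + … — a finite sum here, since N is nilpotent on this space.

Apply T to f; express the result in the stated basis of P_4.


order-1 term: -(9/2)x^2 + 9/8
order-2 term: -(9/4)x
order-3 term: -3/8
the series for exp((1/2)D) f terminates at order 3
exp((1/2)D) f = -3x^3 - (9/2)x^2 + 3/4

the image equals g(x) = -3x^3 - (9/2)x^2 + 3/4


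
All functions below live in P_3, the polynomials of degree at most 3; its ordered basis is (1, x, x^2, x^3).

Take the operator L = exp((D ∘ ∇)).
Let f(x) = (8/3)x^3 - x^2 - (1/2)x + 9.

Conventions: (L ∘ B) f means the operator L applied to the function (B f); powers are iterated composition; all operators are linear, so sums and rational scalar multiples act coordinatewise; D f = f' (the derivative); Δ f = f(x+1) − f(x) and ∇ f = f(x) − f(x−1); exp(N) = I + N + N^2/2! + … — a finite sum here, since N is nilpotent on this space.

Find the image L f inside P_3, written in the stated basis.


the image equals g(x) = (8/3)x^3 - x^2 + (31/2)x - 1

order-1 term: 16x - 10
the series for exp((D ∘ ∇)) f terminates at order 1
exp((D ∘ ∇)) f = (8/3)x^3 - x^2 + (31/2)x - 1


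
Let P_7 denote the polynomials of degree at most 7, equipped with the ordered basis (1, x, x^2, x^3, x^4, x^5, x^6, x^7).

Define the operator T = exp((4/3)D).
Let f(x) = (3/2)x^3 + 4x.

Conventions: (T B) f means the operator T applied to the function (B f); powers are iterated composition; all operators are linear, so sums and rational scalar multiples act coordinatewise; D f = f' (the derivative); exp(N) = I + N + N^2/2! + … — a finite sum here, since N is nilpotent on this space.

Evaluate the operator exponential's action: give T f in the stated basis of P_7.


the result is g(x) = (3/2)x^3 + 6x^2 + 12x + 80/9

order-1 term: 6x^2 + 16/3
order-2 term: 8x
order-3 term: 32/9
the series for exp((4/3)D) f terminates at order 3
exp((4/3)D) f = (3/2)x^3 + 6x^2 + 12x + 80/9


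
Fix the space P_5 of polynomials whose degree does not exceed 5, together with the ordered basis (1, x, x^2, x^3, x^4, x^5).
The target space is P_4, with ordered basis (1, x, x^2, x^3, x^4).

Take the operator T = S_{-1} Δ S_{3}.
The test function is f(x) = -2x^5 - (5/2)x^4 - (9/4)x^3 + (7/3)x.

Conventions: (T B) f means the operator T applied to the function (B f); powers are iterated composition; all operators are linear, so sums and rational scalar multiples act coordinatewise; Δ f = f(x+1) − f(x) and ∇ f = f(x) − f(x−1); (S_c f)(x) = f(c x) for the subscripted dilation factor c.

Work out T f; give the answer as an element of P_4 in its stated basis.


the image equals g(x) = -2430x^4 + 5670x^3 - (25029/4)x^2 + (13689/4)x - 2969/4

S_{3} f = -486x^5 - (405/2)x^4 - (243/4)x^3 + 7x
Δ S_{3} f = -2430x^4 - 5670x^3 - (25029/4)x^2 - (13689/4)x - 2969/4
S_{-1} Δ S_{3} f = -2430x^4 + 5670x^3 - (25029/4)x^2 + (13689/4)x - 2969/4


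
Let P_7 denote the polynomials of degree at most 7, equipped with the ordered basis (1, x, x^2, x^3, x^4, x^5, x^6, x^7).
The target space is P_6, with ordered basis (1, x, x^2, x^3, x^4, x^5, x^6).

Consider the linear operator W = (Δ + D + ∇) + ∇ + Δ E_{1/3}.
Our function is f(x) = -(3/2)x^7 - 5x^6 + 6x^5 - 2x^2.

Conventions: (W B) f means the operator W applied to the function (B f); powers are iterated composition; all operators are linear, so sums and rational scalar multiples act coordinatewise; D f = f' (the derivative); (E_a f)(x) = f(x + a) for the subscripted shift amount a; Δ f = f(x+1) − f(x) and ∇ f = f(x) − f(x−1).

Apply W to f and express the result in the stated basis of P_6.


Δ f = -(21/2)x^6 - (123/2)x^5 - (195/2)x^4 - (185/2)x^3 - (93/2)x^2 - (29/2)x - 5/2
D f = -(21/2)x^6 - 30x^5 + 30x^4 - 4x
∇ f = -(21/2)x^6 + (3/2)x^5 + (105/2)x^4 - (215/2)x^3 + (207/2)x^2 - (107/2)x + 23/2
(Δ + D + ∇) f = -(63/2)x^6 - 90x^5 - 15x^4 - 200x^3 + 57x^2 - 72x + 9
∇ f = -(21/2)x^6 + (3/2)x^5 + (105/2)x^4 - (215/2)x^3 + (207/2)x^2 - (107/2)x + 23/2
E_{1/3} f = -(3/2)x^7 - (17/2)x^6 - (15/2)x^5 - (5/18)x^4 + (125/54)x^3 - (5/6)x^2 - (535/486)x - 299/1458
Δ E_{1/3} f = -(21/2)x^6 - (165/2)x^5 - (435/2)x^4 - (5375/18)x^3 - (4117/18)x^2 - (569/6)x - 8455/486
((Δ + D + ∇) + ∇ + Δ E_{1/3}) f = -(105/2)x^6 - 171x^5 - 180x^4 - (5455/9)x^3 - (614/9)x^2 - (661/3)x + 754/243

the result is g(x) = -(105/2)x^6 - 171x^5 - 180x^4 - (5455/9)x^3 - (614/9)x^2 - (661/3)x + 754/243


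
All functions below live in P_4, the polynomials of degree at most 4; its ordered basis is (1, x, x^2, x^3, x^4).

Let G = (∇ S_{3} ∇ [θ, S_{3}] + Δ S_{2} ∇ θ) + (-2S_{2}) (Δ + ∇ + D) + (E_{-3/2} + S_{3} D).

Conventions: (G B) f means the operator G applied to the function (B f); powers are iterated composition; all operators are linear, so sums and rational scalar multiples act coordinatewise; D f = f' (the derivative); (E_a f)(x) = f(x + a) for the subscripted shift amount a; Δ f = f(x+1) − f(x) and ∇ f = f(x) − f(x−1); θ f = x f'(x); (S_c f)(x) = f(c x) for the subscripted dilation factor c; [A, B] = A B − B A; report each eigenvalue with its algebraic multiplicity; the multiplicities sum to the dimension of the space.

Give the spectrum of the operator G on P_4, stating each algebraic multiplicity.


λ = 1 (multiplicity 5)

image of 1: 1
image of x: x - 13/2
image of x^2: x^2 - 21x + 41/4
image of x^3: x^3 - (99/2)x^2 + (315/4)x + 85/8
image of x^4: x^4 - 90x^3 + (795/2)x^2 + (293/2)x + 1105/16
the matrix is upper triangular; its diagonal is (1, 1, 1, 1, 1)
for a triangular matrix the eigenvalues are the diagonal entries, with algebraic multiplicity their repetition count


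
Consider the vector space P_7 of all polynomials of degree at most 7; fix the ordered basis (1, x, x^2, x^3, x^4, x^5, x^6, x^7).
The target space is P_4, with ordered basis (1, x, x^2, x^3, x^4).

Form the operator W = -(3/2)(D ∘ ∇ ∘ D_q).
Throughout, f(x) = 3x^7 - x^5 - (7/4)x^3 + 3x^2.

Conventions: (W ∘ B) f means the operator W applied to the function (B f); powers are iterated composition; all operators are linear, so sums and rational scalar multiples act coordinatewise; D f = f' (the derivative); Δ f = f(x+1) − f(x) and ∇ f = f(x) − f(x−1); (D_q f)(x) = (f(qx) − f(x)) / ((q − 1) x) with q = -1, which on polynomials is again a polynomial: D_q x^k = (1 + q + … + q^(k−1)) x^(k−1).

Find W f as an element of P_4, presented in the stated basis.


D_q f = 3x^6 - x^4 - (7/4)x^2
∇ D_q f = 18x^5 - 45x^4 + 56x^3 - 39x^2 + (21/2)x - 1/4
D (∇ ∘ D_q) f = 90x^4 - 180x^3 + 168x^2 - 78x + 21/2
(-(3/2)(D ∘ ∇ ∘ D_q)) f = -135x^4 + 270x^3 - 252x^2 + 117x - 63/4

the result is g(x) = -135x^4 + 270x^3 - 252x^2 + 117x - 63/4


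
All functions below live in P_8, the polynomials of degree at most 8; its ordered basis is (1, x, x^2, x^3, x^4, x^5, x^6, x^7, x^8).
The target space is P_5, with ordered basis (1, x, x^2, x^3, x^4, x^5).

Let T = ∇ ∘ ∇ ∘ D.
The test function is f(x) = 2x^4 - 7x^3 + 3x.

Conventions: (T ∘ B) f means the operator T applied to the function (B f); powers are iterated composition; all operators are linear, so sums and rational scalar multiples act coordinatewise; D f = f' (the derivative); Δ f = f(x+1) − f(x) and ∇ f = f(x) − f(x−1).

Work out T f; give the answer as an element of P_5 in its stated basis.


g(x) = 48x - 90

D f = 8x^3 - 21x^2 + 3
∇ D f = 24x^2 - 66x + 29
∇ ∇ D f = 48x - 90


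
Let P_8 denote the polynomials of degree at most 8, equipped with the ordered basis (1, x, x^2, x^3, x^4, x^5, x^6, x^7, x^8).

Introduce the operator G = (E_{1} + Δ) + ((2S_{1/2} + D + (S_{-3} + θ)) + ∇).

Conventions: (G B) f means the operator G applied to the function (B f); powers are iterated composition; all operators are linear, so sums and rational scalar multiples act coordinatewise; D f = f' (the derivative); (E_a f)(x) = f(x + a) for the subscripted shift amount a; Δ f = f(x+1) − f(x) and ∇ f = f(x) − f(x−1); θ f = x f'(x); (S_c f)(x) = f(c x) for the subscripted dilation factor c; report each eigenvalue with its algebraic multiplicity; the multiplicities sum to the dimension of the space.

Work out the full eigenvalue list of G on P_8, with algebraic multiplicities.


image of 1: 4
image of x: 4
image of x^2: (25/2)x^2 + 8x + 1
image of x^3: -(91/4)x^3 + 12x^2 + 3x + 3
image of x^4: (689/8)x^4 + 16x^3 + 6x^2 + 12x + 1
image of x^5: -(3791/16)x^5 + 20x^4 + 10x^3 + 30x^2 + 5x + 3
image of x^6: (23553/32)x^6 + 24x^5 + 15x^4 + 60x^3 + 15x^2 + 18x + 1
image of x^7: -(139455/64)x^7 + 28x^6 + 21x^5 + 105x^4 + 35x^3 + 63x^2 + 7x + 3
image of x^8: (840961/128)x^8 + 32x^7 + 28x^6 + 168x^5 + 70x^4 + 168x^3 + 28x^2 + 24x + 1
the matrix is upper triangular; its diagonal is (4, 0, 25/2, -91/4, 689/8, -3791/16, 23553/32, -139455/64, 840961/128)
for a triangular matrix the eigenvalues are the diagonal entries, with algebraic multiplicity their repetition count

λ = -139455/64 (multiplicity 1), λ = -3791/16 (multiplicity 1), λ = -91/4 (multiplicity 1), λ = 0 (multiplicity 1), λ = 4 (multiplicity 1), λ = 25/2 (multiplicity 1), λ = 689/8 (multiplicity 1), λ = 23553/32 (multiplicity 1), λ = 840961/128 (multiplicity 1)
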